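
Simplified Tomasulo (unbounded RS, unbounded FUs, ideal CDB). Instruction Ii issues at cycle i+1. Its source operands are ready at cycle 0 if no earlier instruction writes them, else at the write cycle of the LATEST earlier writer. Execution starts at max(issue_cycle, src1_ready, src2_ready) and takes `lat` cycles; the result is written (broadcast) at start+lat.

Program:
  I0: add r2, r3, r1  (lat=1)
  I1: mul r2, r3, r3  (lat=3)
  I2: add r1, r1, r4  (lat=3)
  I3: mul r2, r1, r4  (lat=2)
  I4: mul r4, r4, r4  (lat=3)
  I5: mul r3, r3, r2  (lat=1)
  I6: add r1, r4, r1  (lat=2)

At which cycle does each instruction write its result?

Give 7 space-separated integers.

I0 add r2: issue@1 deps=(None,None) exec_start@1 write@2
I1 mul r2: issue@2 deps=(None,None) exec_start@2 write@5
I2 add r1: issue@3 deps=(None,None) exec_start@3 write@6
I3 mul r2: issue@4 deps=(2,None) exec_start@6 write@8
I4 mul r4: issue@5 deps=(None,None) exec_start@5 write@8
I5 mul r3: issue@6 deps=(None,3) exec_start@8 write@9
I6 add r1: issue@7 deps=(4,2) exec_start@8 write@10

Answer: 2 5 6 8 8 9 10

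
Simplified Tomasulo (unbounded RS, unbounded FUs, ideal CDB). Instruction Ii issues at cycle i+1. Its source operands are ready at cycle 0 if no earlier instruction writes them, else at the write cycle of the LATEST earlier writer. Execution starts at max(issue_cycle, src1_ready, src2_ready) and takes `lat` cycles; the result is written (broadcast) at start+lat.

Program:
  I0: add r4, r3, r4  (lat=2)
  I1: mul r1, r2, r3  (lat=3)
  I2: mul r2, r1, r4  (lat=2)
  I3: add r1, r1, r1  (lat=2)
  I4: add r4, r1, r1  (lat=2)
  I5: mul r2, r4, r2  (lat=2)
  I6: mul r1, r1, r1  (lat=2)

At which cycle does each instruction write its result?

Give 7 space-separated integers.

I0 add r4: issue@1 deps=(None,None) exec_start@1 write@3
I1 mul r1: issue@2 deps=(None,None) exec_start@2 write@5
I2 mul r2: issue@3 deps=(1,0) exec_start@5 write@7
I3 add r1: issue@4 deps=(1,1) exec_start@5 write@7
I4 add r4: issue@5 deps=(3,3) exec_start@7 write@9
I5 mul r2: issue@6 deps=(4,2) exec_start@9 write@11
I6 mul r1: issue@7 deps=(3,3) exec_start@7 write@9

Answer: 3 5 7 7 9 11 9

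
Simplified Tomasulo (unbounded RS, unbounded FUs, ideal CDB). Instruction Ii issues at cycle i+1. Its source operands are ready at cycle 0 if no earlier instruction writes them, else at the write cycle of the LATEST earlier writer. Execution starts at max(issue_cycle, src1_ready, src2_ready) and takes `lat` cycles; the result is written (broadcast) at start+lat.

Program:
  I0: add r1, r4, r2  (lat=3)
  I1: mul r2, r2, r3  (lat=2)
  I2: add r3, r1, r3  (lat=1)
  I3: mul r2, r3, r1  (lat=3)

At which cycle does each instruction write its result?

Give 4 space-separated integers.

Answer: 4 4 5 8

Derivation:
I0 add r1: issue@1 deps=(None,None) exec_start@1 write@4
I1 mul r2: issue@2 deps=(None,None) exec_start@2 write@4
I2 add r3: issue@3 deps=(0,None) exec_start@4 write@5
I3 mul r2: issue@4 deps=(2,0) exec_start@5 write@8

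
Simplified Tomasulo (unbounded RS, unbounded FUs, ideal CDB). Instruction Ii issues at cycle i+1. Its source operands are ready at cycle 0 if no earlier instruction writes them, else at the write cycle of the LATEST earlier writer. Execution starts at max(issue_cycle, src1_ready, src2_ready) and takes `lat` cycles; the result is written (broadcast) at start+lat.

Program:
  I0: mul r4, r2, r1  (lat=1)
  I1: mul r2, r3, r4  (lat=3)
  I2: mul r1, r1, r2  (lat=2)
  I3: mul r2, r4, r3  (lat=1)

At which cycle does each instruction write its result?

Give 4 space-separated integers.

I0 mul r4: issue@1 deps=(None,None) exec_start@1 write@2
I1 mul r2: issue@2 deps=(None,0) exec_start@2 write@5
I2 mul r1: issue@3 deps=(None,1) exec_start@5 write@7
I3 mul r2: issue@4 deps=(0,None) exec_start@4 write@5

Answer: 2 5 7 5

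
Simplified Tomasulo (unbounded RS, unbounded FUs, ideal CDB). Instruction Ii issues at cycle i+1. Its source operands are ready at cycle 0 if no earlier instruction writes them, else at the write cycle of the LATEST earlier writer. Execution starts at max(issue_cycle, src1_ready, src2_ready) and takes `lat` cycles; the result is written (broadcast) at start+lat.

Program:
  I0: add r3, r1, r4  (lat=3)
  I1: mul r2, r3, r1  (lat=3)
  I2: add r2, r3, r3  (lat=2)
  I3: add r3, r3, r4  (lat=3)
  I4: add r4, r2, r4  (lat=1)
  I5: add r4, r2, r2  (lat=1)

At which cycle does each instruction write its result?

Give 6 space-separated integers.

Answer: 4 7 6 7 7 7

Derivation:
I0 add r3: issue@1 deps=(None,None) exec_start@1 write@4
I1 mul r2: issue@2 deps=(0,None) exec_start@4 write@7
I2 add r2: issue@3 deps=(0,0) exec_start@4 write@6
I3 add r3: issue@4 deps=(0,None) exec_start@4 write@7
I4 add r4: issue@5 deps=(2,None) exec_start@6 write@7
I5 add r4: issue@6 deps=(2,2) exec_start@6 write@7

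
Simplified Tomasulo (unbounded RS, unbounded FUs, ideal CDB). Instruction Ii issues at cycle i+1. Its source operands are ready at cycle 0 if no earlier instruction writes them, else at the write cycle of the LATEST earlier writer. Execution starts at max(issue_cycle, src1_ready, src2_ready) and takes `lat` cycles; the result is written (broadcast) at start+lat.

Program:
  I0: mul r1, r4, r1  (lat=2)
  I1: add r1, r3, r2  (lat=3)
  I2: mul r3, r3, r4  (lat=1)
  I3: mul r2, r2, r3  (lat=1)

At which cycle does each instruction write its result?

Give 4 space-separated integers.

I0 mul r1: issue@1 deps=(None,None) exec_start@1 write@3
I1 add r1: issue@2 deps=(None,None) exec_start@2 write@5
I2 mul r3: issue@3 deps=(None,None) exec_start@3 write@4
I3 mul r2: issue@4 deps=(None,2) exec_start@4 write@5

Answer: 3 5 4 5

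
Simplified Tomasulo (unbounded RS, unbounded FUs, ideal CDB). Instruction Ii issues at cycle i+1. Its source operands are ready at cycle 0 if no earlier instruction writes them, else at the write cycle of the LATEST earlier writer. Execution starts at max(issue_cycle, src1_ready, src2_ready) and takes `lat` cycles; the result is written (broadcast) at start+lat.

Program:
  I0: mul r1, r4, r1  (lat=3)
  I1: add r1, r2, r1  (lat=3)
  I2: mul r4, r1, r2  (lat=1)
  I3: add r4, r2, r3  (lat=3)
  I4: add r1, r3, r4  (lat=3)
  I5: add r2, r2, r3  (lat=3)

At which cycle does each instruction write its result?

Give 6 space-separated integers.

Answer: 4 7 8 7 10 9

Derivation:
I0 mul r1: issue@1 deps=(None,None) exec_start@1 write@4
I1 add r1: issue@2 deps=(None,0) exec_start@4 write@7
I2 mul r4: issue@3 deps=(1,None) exec_start@7 write@8
I3 add r4: issue@4 deps=(None,None) exec_start@4 write@7
I4 add r1: issue@5 deps=(None,3) exec_start@7 write@10
I5 add r2: issue@6 deps=(None,None) exec_start@6 write@9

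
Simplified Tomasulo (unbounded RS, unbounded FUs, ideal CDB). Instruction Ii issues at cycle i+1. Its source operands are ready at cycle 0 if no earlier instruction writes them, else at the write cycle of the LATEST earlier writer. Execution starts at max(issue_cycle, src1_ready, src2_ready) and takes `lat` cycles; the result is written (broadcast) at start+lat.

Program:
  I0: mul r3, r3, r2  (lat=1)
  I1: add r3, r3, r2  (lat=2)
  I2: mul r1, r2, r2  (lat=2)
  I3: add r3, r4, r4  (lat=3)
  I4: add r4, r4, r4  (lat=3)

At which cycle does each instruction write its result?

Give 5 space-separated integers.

Answer: 2 4 5 7 8

Derivation:
I0 mul r3: issue@1 deps=(None,None) exec_start@1 write@2
I1 add r3: issue@2 deps=(0,None) exec_start@2 write@4
I2 mul r1: issue@3 deps=(None,None) exec_start@3 write@5
I3 add r3: issue@4 deps=(None,None) exec_start@4 write@7
I4 add r4: issue@5 deps=(None,None) exec_start@5 write@8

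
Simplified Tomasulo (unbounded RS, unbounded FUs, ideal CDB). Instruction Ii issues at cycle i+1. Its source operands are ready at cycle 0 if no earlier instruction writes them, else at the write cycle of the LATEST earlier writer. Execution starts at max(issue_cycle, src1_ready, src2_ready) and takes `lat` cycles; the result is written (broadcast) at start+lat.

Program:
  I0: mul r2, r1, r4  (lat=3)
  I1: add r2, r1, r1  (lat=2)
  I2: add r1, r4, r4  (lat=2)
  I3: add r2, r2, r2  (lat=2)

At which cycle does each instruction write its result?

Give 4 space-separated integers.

Answer: 4 4 5 6

Derivation:
I0 mul r2: issue@1 deps=(None,None) exec_start@1 write@4
I1 add r2: issue@2 deps=(None,None) exec_start@2 write@4
I2 add r1: issue@3 deps=(None,None) exec_start@3 write@5
I3 add r2: issue@4 deps=(1,1) exec_start@4 write@6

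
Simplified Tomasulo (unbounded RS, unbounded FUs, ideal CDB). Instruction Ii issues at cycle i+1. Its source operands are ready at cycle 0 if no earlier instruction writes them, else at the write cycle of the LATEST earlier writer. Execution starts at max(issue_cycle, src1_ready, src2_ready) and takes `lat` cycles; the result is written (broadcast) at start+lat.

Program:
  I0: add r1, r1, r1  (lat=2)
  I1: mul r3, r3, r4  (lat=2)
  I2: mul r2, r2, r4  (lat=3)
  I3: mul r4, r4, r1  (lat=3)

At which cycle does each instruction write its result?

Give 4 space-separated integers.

Answer: 3 4 6 7

Derivation:
I0 add r1: issue@1 deps=(None,None) exec_start@1 write@3
I1 mul r3: issue@2 deps=(None,None) exec_start@2 write@4
I2 mul r2: issue@3 deps=(None,None) exec_start@3 write@6
I3 mul r4: issue@4 deps=(None,0) exec_start@4 write@7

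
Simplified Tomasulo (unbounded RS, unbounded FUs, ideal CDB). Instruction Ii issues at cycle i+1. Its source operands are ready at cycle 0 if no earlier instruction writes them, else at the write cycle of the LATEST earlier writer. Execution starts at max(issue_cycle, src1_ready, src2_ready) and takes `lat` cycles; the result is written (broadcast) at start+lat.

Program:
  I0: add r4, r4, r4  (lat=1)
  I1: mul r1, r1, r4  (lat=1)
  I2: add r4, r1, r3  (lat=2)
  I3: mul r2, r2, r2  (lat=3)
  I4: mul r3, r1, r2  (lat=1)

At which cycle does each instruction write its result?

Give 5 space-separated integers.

I0 add r4: issue@1 deps=(None,None) exec_start@1 write@2
I1 mul r1: issue@2 deps=(None,0) exec_start@2 write@3
I2 add r4: issue@3 deps=(1,None) exec_start@3 write@5
I3 mul r2: issue@4 deps=(None,None) exec_start@4 write@7
I4 mul r3: issue@5 deps=(1,3) exec_start@7 write@8

Answer: 2 3 5 7 8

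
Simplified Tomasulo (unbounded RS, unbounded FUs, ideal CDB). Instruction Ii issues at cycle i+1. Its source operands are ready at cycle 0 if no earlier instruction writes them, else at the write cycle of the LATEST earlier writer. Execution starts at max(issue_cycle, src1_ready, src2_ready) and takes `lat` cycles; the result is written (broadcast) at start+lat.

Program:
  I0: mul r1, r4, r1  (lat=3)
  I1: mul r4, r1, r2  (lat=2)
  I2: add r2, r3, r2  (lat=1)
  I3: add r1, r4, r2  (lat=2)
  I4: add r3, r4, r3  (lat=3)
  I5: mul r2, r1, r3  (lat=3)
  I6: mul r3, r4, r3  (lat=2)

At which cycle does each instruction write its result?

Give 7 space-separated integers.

I0 mul r1: issue@1 deps=(None,None) exec_start@1 write@4
I1 mul r4: issue@2 deps=(0,None) exec_start@4 write@6
I2 add r2: issue@3 deps=(None,None) exec_start@3 write@4
I3 add r1: issue@4 deps=(1,2) exec_start@6 write@8
I4 add r3: issue@5 deps=(1,None) exec_start@6 write@9
I5 mul r2: issue@6 deps=(3,4) exec_start@9 write@12
I6 mul r3: issue@7 deps=(1,4) exec_start@9 write@11

Answer: 4 6 4 8 9 12 11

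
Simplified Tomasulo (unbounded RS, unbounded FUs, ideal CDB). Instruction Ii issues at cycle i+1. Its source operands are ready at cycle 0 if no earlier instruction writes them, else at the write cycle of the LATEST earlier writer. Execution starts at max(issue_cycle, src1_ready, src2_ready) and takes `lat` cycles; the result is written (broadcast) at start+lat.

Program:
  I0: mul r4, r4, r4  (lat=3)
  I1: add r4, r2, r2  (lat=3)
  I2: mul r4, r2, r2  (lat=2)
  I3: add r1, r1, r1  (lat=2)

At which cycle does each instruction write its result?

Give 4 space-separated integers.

Answer: 4 5 5 6

Derivation:
I0 mul r4: issue@1 deps=(None,None) exec_start@1 write@4
I1 add r4: issue@2 deps=(None,None) exec_start@2 write@5
I2 mul r4: issue@3 deps=(None,None) exec_start@3 write@5
I3 add r1: issue@4 deps=(None,None) exec_start@4 write@6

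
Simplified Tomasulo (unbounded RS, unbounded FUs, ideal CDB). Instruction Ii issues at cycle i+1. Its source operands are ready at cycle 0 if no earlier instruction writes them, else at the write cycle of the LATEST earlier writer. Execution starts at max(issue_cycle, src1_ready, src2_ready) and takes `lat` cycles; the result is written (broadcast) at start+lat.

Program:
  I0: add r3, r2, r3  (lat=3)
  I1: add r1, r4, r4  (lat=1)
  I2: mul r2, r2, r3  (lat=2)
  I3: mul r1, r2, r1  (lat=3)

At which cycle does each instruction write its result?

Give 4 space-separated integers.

I0 add r3: issue@1 deps=(None,None) exec_start@1 write@4
I1 add r1: issue@2 deps=(None,None) exec_start@2 write@3
I2 mul r2: issue@3 deps=(None,0) exec_start@4 write@6
I3 mul r1: issue@4 deps=(2,1) exec_start@6 write@9

Answer: 4 3 6 9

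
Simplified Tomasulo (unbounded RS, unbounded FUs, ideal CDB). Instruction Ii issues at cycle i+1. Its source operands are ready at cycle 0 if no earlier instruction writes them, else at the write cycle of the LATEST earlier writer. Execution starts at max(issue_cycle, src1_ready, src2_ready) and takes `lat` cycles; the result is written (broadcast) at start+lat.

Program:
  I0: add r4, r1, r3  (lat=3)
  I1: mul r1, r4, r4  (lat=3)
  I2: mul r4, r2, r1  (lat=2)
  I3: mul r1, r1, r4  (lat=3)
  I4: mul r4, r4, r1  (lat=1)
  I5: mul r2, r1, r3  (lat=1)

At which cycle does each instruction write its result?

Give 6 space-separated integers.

Answer: 4 7 9 12 13 13

Derivation:
I0 add r4: issue@1 deps=(None,None) exec_start@1 write@4
I1 mul r1: issue@2 deps=(0,0) exec_start@4 write@7
I2 mul r4: issue@3 deps=(None,1) exec_start@7 write@9
I3 mul r1: issue@4 deps=(1,2) exec_start@9 write@12
I4 mul r4: issue@5 deps=(2,3) exec_start@12 write@13
I5 mul r2: issue@6 deps=(3,None) exec_start@12 write@13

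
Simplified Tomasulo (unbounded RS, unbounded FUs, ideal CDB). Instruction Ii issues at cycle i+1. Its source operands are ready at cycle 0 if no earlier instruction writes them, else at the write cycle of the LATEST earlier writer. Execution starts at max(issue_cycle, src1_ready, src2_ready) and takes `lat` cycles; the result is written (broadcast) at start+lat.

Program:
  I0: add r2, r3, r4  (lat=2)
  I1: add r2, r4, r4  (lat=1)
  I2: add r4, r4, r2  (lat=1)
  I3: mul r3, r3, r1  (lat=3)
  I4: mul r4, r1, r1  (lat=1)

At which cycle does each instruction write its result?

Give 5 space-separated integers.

Answer: 3 3 4 7 6

Derivation:
I0 add r2: issue@1 deps=(None,None) exec_start@1 write@3
I1 add r2: issue@2 deps=(None,None) exec_start@2 write@3
I2 add r4: issue@3 deps=(None,1) exec_start@3 write@4
I3 mul r3: issue@4 deps=(None,None) exec_start@4 write@7
I4 mul r4: issue@5 deps=(None,None) exec_start@5 write@6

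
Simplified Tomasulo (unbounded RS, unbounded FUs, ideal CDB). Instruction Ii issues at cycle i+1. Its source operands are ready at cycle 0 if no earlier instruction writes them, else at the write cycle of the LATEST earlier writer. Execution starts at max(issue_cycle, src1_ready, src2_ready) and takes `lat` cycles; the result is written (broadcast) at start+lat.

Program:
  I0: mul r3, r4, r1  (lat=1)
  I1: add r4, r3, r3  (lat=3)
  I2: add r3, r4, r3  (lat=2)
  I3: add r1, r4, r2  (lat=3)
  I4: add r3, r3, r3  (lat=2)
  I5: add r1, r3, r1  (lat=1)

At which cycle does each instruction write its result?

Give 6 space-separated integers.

I0 mul r3: issue@1 deps=(None,None) exec_start@1 write@2
I1 add r4: issue@2 deps=(0,0) exec_start@2 write@5
I2 add r3: issue@3 deps=(1,0) exec_start@5 write@7
I3 add r1: issue@4 deps=(1,None) exec_start@5 write@8
I4 add r3: issue@5 deps=(2,2) exec_start@7 write@9
I5 add r1: issue@6 deps=(4,3) exec_start@9 write@10

Answer: 2 5 7 8 9 10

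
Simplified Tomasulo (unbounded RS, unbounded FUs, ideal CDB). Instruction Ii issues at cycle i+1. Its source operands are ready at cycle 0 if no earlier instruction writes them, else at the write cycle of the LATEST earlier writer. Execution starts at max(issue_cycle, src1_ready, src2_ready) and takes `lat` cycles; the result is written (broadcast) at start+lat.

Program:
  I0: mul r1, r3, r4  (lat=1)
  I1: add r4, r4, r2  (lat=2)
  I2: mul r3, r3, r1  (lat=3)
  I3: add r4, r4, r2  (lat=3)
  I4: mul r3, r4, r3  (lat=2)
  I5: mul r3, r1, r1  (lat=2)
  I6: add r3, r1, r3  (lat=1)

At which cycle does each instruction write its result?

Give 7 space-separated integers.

Answer: 2 4 6 7 9 8 9

Derivation:
I0 mul r1: issue@1 deps=(None,None) exec_start@1 write@2
I1 add r4: issue@2 deps=(None,None) exec_start@2 write@4
I2 mul r3: issue@3 deps=(None,0) exec_start@3 write@6
I3 add r4: issue@4 deps=(1,None) exec_start@4 write@7
I4 mul r3: issue@5 deps=(3,2) exec_start@7 write@9
I5 mul r3: issue@6 deps=(0,0) exec_start@6 write@8
I6 add r3: issue@7 deps=(0,5) exec_start@8 write@9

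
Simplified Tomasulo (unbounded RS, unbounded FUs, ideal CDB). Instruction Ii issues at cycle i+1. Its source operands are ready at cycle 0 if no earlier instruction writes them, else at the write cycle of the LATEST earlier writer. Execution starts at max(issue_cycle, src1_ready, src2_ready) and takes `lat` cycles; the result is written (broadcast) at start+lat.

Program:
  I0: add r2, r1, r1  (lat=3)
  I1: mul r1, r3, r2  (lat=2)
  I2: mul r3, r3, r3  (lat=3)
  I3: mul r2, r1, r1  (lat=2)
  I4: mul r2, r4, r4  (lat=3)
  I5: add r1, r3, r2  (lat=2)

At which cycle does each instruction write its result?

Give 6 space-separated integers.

I0 add r2: issue@1 deps=(None,None) exec_start@1 write@4
I1 mul r1: issue@2 deps=(None,0) exec_start@4 write@6
I2 mul r3: issue@3 deps=(None,None) exec_start@3 write@6
I3 mul r2: issue@4 deps=(1,1) exec_start@6 write@8
I4 mul r2: issue@5 deps=(None,None) exec_start@5 write@8
I5 add r1: issue@6 deps=(2,4) exec_start@8 write@10

Answer: 4 6 6 8 8 10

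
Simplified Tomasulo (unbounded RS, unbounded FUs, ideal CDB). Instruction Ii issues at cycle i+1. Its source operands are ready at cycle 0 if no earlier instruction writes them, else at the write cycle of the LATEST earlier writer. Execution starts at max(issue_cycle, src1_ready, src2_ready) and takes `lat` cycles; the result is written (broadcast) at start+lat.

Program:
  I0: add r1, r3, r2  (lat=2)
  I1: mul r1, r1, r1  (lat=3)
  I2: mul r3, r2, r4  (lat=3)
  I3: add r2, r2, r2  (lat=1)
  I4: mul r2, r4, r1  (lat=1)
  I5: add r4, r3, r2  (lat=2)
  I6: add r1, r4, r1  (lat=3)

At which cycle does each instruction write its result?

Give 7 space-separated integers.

I0 add r1: issue@1 deps=(None,None) exec_start@1 write@3
I1 mul r1: issue@2 deps=(0,0) exec_start@3 write@6
I2 mul r3: issue@3 deps=(None,None) exec_start@3 write@6
I3 add r2: issue@4 deps=(None,None) exec_start@4 write@5
I4 mul r2: issue@5 deps=(None,1) exec_start@6 write@7
I5 add r4: issue@6 deps=(2,4) exec_start@7 write@9
I6 add r1: issue@7 deps=(5,1) exec_start@9 write@12

Answer: 3 6 6 5 7 9 12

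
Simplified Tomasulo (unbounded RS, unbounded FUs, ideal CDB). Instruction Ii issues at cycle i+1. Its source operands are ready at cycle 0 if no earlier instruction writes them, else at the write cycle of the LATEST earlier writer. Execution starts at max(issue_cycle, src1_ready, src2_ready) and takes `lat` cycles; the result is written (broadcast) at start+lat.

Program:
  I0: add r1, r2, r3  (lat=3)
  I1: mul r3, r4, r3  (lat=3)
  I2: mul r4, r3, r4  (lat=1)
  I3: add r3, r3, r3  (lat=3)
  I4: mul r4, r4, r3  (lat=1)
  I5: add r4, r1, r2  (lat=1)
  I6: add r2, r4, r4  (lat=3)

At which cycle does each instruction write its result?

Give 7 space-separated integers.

I0 add r1: issue@1 deps=(None,None) exec_start@1 write@4
I1 mul r3: issue@2 deps=(None,None) exec_start@2 write@5
I2 mul r4: issue@3 deps=(1,None) exec_start@5 write@6
I3 add r3: issue@4 deps=(1,1) exec_start@5 write@8
I4 mul r4: issue@5 deps=(2,3) exec_start@8 write@9
I5 add r4: issue@6 deps=(0,None) exec_start@6 write@7
I6 add r2: issue@7 deps=(5,5) exec_start@7 write@10

Answer: 4 5 6 8 9 7 10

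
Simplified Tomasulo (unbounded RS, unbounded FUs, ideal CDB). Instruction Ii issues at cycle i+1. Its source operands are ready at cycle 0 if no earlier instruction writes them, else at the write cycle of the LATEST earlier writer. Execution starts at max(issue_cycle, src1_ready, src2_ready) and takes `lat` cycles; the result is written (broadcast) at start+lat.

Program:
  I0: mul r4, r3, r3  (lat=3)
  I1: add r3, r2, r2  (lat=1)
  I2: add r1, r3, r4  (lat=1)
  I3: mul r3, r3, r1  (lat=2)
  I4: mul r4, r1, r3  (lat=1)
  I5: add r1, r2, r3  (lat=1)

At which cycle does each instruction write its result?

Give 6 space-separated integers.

Answer: 4 3 5 7 8 8

Derivation:
I0 mul r4: issue@1 deps=(None,None) exec_start@1 write@4
I1 add r3: issue@2 deps=(None,None) exec_start@2 write@3
I2 add r1: issue@3 deps=(1,0) exec_start@4 write@5
I3 mul r3: issue@4 deps=(1,2) exec_start@5 write@7
I4 mul r4: issue@5 deps=(2,3) exec_start@7 write@8
I5 add r1: issue@6 deps=(None,3) exec_start@7 write@8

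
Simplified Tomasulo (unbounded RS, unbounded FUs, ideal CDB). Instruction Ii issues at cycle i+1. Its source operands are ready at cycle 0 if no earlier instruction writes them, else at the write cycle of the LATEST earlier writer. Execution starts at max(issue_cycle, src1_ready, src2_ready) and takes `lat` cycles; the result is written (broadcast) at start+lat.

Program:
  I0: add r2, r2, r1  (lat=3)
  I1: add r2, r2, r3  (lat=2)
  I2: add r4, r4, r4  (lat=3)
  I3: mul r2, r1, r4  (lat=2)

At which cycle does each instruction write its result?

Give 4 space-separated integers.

Answer: 4 6 6 8

Derivation:
I0 add r2: issue@1 deps=(None,None) exec_start@1 write@4
I1 add r2: issue@2 deps=(0,None) exec_start@4 write@6
I2 add r4: issue@3 deps=(None,None) exec_start@3 write@6
I3 mul r2: issue@4 deps=(None,2) exec_start@6 write@8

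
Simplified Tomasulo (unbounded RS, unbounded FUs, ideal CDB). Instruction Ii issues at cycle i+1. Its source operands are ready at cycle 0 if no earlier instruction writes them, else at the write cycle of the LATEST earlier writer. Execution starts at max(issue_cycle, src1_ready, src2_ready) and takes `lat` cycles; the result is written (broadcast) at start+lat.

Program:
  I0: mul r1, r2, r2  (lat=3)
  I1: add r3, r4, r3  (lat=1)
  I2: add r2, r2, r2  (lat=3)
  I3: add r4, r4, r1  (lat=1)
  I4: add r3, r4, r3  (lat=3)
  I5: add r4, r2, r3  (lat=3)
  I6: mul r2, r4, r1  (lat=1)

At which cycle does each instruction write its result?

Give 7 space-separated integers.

Answer: 4 3 6 5 8 11 12

Derivation:
I0 mul r1: issue@1 deps=(None,None) exec_start@1 write@4
I1 add r3: issue@2 deps=(None,None) exec_start@2 write@3
I2 add r2: issue@3 deps=(None,None) exec_start@3 write@6
I3 add r4: issue@4 deps=(None,0) exec_start@4 write@5
I4 add r3: issue@5 deps=(3,1) exec_start@5 write@8
I5 add r4: issue@6 deps=(2,4) exec_start@8 write@11
I6 mul r2: issue@7 deps=(5,0) exec_start@11 write@12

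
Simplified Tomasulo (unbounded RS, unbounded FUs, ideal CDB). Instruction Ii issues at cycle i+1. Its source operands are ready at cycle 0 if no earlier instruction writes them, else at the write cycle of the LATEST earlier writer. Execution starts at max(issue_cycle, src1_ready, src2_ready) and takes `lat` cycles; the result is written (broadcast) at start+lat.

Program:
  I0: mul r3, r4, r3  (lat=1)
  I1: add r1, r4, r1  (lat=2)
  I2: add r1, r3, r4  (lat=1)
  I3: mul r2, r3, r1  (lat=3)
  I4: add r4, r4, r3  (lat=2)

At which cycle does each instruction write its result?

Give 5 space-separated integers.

I0 mul r3: issue@1 deps=(None,None) exec_start@1 write@2
I1 add r1: issue@2 deps=(None,None) exec_start@2 write@4
I2 add r1: issue@3 deps=(0,None) exec_start@3 write@4
I3 mul r2: issue@4 deps=(0,2) exec_start@4 write@7
I4 add r4: issue@5 deps=(None,0) exec_start@5 write@7

Answer: 2 4 4 7 7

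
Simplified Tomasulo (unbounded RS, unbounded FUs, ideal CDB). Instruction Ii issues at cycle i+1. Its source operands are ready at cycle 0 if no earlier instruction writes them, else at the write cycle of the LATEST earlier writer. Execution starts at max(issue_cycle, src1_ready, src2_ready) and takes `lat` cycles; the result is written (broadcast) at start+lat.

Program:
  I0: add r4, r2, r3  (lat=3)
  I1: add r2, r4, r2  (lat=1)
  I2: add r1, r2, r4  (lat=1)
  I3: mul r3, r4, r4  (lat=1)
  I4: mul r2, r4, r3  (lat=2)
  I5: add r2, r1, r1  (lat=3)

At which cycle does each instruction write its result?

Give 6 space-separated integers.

I0 add r4: issue@1 deps=(None,None) exec_start@1 write@4
I1 add r2: issue@2 deps=(0,None) exec_start@4 write@5
I2 add r1: issue@3 deps=(1,0) exec_start@5 write@6
I3 mul r3: issue@4 deps=(0,0) exec_start@4 write@5
I4 mul r2: issue@5 deps=(0,3) exec_start@5 write@7
I5 add r2: issue@6 deps=(2,2) exec_start@6 write@9

Answer: 4 5 6 5 7 9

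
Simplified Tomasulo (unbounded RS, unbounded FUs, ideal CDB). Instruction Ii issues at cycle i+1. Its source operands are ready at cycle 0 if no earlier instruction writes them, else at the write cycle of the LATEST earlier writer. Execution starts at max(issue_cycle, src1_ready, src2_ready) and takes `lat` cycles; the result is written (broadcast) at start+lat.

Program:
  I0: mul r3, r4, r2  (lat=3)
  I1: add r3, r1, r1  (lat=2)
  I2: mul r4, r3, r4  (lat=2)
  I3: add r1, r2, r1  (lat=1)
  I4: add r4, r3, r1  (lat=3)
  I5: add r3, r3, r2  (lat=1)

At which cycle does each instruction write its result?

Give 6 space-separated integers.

I0 mul r3: issue@1 deps=(None,None) exec_start@1 write@4
I1 add r3: issue@2 deps=(None,None) exec_start@2 write@4
I2 mul r4: issue@3 deps=(1,None) exec_start@4 write@6
I3 add r1: issue@4 deps=(None,None) exec_start@4 write@5
I4 add r4: issue@5 deps=(1,3) exec_start@5 write@8
I5 add r3: issue@6 deps=(1,None) exec_start@6 write@7

Answer: 4 4 6 5 8 7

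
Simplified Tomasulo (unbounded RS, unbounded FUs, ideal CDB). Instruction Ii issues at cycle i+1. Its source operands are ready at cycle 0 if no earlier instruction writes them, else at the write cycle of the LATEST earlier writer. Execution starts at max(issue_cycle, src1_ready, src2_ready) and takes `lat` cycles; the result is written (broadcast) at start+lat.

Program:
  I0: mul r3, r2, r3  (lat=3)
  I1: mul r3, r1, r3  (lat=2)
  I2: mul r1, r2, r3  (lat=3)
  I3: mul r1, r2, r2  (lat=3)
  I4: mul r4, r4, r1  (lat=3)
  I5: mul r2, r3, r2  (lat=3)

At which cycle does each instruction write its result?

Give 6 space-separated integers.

Answer: 4 6 9 7 10 9

Derivation:
I0 mul r3: issue@1 deps=(None,None) exec_start@1 write@4
I1 mul r3: issue@2 deps=(None,0) exec_start@4 write@6
I2 mul r1: issue@3 deps=(None,1) exec_start@6 write@9
I3 mul r1: issue@4 deps=(None,None) exec_start@4 write@7
I4 mul r4: issue@5 deps=(None,3) exec_start@7 write@10
I5 mul r2: issue@6 deps=(1,None) exec_start@6 write@9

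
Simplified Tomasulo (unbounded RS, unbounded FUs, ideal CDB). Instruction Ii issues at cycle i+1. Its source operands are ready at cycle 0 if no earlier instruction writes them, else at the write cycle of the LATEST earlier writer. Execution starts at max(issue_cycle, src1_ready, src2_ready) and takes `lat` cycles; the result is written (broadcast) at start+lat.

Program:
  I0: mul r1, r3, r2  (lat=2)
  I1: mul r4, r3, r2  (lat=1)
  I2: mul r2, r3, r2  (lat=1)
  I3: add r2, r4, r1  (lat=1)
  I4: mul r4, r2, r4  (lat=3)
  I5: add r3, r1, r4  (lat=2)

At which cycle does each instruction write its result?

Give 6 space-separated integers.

I0 mul r1: issue@1 deps=(None,None) exec_start@1 write@3
I1 mul r4: issue@2 deps=(None,None) exec_start@2 write@3
I2 mul r2: issue@3 deps=(None,None) exec_start@3 write@4
I3 add r2: issue@4 deps=(1,0) exec_start@4 write@5
I4 mul r4: issue@5 deps=(3,1) exec_start@5 write@8
I5 add r3: issue@6 deps=(0,4) exec_start@8 write@10

Answer: 3 3 4 5 8 10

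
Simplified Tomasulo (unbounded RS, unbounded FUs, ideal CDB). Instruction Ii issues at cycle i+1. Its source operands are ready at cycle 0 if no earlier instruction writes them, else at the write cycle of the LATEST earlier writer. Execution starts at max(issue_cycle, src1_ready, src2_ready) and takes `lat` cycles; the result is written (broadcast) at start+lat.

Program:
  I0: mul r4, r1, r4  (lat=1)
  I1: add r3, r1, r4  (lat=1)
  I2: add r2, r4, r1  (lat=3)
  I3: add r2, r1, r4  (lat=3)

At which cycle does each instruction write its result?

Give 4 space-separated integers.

I0 mul r4: issue@1 deps=(None,None) exec_start@1 write@2
I1 add r3: issue@2 deps=(None,0) exec_start@2 write@3
I2 add r2: issue@3 deps=(0,None) exec_start@3 write@6
I3 add r2: issue@4 deps=(None,0) exec_start@4 write@7

Answer: 2 3 6 7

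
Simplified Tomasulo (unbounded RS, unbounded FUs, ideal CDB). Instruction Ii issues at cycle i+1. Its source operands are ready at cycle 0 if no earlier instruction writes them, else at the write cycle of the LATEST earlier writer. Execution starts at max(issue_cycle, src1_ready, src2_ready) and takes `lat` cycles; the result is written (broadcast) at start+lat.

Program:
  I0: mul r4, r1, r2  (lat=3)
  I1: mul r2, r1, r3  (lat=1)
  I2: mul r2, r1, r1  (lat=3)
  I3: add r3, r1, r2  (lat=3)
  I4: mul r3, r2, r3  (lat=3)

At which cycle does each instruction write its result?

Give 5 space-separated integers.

I0 mul r4: issue@1 deps=(None,None) exec_start@1 write@4
I1 mul r2: issue@2 deps=(None,None) exec_start@2 write@3
I2 mul r2: issue@3 deps=(None,None) exec_start@3 write@6
I3 add r3: issue@4 deps=(None,2) exec_start@6 write@9
I4 mul r3: issue@5 deps=(2,3) exec_start@9 write@12

Answer: 4 3 6 9 12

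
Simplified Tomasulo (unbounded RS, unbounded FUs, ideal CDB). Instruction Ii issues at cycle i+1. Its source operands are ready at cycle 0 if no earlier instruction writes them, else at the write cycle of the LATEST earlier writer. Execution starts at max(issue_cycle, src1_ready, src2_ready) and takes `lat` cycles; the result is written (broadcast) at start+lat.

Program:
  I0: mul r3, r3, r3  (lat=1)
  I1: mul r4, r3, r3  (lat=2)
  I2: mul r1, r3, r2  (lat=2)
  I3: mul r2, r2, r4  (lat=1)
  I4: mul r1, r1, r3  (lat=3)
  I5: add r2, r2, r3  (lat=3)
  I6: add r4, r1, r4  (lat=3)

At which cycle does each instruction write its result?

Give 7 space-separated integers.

I0 mul r3: issue@1 deps=(None,None) exec_start@1 write@2
I1 mul r4: issue@2 deps=(0,0) exec_start@2 write@4
I2 mul r1: issue@3 deps=(0,None) exec_start@3 write@5
I3 mul r2: issue@4 deps=(None,1) exec_start@4 write@5
I4 mul r1: issue@5 deps=(2,0) exec_start@5 write@8
I5 add r2: issue@6 deps=(3,0) exec_start@6 write@9
I6 add r4: issue@7 deps=(4,1) exec_start@8 write@11

Answer: 2 4 5 5 8 9 11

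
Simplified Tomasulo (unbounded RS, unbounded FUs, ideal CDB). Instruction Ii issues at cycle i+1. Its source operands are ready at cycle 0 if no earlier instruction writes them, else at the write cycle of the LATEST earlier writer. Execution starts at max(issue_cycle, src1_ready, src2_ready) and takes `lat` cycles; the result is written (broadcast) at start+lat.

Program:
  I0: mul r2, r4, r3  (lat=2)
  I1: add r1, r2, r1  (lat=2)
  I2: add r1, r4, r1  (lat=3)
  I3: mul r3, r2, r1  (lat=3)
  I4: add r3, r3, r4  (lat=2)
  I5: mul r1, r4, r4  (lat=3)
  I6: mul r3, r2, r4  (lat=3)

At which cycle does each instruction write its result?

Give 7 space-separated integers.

Answer: 3 5 8 11 13 9 10

Derivation:
I0 mul r2: issue@1 deps=(None,None) exec_start@1 write@3
I1 add r1: issue@2 deps=(0,None) exec_start@3 write@5
I2 add r1: issue@3 deps=(None,1) exec_start@5 write@8
I3 mul r3: issue@4 deps=(0,2) exec_start@8 write@11
I4 add r3: issue@5 deps=(3,None) exec_start@11 write@13
I5 mul r1: issue@6 deps=(None,None) exec_start@6 write@9
I6 mul r3: issue@7 deps=(0,None) exec_start@7 write@10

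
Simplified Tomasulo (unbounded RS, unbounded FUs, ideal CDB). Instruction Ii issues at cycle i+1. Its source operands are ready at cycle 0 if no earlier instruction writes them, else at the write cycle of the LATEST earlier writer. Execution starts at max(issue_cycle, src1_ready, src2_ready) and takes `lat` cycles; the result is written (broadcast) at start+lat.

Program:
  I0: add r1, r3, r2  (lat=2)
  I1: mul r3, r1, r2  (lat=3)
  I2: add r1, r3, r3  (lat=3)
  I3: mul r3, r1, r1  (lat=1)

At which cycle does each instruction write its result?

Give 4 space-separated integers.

Answer: 3 6 9 10

Derivation:
I0 add r1: issue@1 deps=(None,None) exec_start@1 write@3
I1 mul r3: issue@2 deps=(0,None) exec_start@3 write@6
I2 add r1: issue@3 deps=(1,1) exec_start@6 write@9
I3 mul r3: issue@4 deps=(2,2) exec_start@9 write@10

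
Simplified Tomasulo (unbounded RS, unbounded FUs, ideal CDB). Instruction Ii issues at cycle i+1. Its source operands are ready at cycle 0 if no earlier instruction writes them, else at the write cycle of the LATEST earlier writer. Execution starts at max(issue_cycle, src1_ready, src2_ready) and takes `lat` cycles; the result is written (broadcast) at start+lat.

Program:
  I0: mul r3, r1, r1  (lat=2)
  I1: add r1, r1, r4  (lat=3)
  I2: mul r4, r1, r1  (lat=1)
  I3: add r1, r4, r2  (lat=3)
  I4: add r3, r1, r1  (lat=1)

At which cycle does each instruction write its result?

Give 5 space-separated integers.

I0 mul r3: issue@1 deps=(None,None) exec_start@1 write@3
I1 add r1: issue@2 deps=(None,None) exec_start@2 write@5
I2 mul r4: issue@3 deps=(1,1) exec_start@5 write@6
I3 add r1: issue@4 deps=(2,None) exec_start@6 write@9
I4 add r3: issue@5 deps=(3,3) exec_start@9 write@10

Answer: 3 5 6 9 10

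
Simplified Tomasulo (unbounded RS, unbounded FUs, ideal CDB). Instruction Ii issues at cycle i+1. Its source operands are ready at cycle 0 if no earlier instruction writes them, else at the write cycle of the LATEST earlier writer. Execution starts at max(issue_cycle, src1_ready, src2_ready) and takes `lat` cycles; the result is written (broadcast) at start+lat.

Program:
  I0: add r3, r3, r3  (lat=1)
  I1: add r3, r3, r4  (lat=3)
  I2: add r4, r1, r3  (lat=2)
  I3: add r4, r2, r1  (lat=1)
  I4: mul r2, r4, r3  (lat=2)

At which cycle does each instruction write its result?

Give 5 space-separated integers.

Answer: 2 5 7 5 7

Derivation:
I0 add r3: issue@1 deps=(None,None) exec_start@1 write@2
I1 add r3: issue@2 deps=(0,None) exec_start@2 write@5
I2 add r4: issue@3 deps=(None,1) exec_start@5 write@7
I3 add r4: issue@4 deps=(None,None) exec_start@4 write@5
I4 mul r2: issue@5 deps=(3,1) exec_start@5 write@7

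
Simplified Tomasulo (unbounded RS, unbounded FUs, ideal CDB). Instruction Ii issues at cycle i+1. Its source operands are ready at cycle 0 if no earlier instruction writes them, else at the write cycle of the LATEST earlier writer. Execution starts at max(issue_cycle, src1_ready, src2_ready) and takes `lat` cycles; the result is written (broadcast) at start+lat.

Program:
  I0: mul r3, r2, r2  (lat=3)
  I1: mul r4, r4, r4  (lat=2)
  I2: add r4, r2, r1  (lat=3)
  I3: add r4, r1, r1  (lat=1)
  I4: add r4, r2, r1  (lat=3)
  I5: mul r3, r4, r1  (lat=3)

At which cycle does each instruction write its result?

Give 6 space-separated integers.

I0 mul r3: issue@1 deps=(None,None) exec_start@1 write@4
I1 mul r4: issue@2 deps=(None,None) exec_start@2 write@4
I2 add r4: issue@3 deps=(None,None) exec_start@3 write@6
I3 add r4: issue@4 deps=(None,None) exec_start@4 write@5
I4 add r4: issue@5 deps=(None,None) exec_start@5 write@8
I5 mul r3: issue@6 deps=(4,None) exec_start@8 write@11

Answer: 4 4 6 5 8 11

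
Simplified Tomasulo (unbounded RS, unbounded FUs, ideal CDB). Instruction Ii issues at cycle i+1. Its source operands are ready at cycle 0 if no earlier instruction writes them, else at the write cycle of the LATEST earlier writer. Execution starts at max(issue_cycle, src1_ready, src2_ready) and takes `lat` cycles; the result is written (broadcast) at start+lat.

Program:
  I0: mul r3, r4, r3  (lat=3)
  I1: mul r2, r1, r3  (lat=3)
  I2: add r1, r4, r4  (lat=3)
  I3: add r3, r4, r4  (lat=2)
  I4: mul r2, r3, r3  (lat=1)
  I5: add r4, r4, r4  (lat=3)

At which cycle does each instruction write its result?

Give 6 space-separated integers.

Answer: 4 7 6 6 7 9

Derivation:
I0 mul r3: issue@1 deps=(None,None) exec_start@1 write@4
I1 mul r2: issue@2 deps=(None,0) exec_start@4 write@7
I2 add r1: issue@3 deps=(None,None) exec_start@3 write@6
I3 add r3: issue@4 deps=(None,None) exec_start@4 write@6
I4 mul r2: issue@5 deps=(3,3) exec_start@6 write@7
I5 add r4: issue@6 deps=(None,None) exec_start@6 write@9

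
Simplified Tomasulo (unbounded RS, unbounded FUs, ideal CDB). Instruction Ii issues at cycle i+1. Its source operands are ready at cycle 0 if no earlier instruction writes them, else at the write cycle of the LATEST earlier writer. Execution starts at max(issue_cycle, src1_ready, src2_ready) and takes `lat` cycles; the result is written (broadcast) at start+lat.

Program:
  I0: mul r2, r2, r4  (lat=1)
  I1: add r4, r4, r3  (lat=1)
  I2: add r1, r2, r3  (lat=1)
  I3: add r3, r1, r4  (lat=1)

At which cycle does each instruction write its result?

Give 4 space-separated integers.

I0 mul r2: issue@1 deps=(None,None) exec_start@1 write@2
I1 add r4: issue@2 deps=(None,None) exec_start@2 write@3
I2 add r1: issue@3 deps=(0,None) exec_start@3 write@4
I3 add r3: issue@4 deps=(2,1) exec_start@4 write@5

Answer: 2 3 4 5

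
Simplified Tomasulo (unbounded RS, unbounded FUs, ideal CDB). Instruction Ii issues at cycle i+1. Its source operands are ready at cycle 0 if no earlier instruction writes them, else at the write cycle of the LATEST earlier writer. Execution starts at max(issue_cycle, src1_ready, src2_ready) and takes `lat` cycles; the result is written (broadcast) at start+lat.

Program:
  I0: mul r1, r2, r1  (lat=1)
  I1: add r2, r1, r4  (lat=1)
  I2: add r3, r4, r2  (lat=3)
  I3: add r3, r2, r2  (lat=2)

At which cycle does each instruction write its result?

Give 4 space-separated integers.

I0 mul r1: issue@1 deps=(None,None) exec_start@1 write@2
I1 add r2: issue@2 deps=(0,None) exec_start@2 write@3
I2 add r3: issue@3 deps=(None,1) exec_start@3 write@6
I3 add r3: issue@4 deps=(1,1) exec_start@4 write@6

Answer: 2 3 6 6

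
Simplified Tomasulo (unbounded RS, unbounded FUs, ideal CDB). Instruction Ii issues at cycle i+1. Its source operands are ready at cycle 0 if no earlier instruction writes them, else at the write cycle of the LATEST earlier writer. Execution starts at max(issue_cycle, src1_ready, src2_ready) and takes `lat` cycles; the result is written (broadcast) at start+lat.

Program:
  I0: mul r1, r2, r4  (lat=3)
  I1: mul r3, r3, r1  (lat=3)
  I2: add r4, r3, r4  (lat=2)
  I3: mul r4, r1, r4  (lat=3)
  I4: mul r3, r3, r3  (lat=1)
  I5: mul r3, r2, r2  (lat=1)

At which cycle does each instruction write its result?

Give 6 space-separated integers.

I0 mul r1: issue@1 deps=(None,None) exec_start@1 write@4
I1 mul r3: issue@2 deps=(None,0) exec_start@4 write@7
I2 add r4: issue@3 deps=(1,None) exec_start@7 write@9
I3 mul r4: issue@4 deps=(0,2) exec_start@9 write@12
I4 mul r3: issue@5 deps=(1,1) exec_start@7 write@8
I5 mul r3: issue@6 deps=(None,None) exec_start@6 write@7

Answer: 4 7 9 12 8 7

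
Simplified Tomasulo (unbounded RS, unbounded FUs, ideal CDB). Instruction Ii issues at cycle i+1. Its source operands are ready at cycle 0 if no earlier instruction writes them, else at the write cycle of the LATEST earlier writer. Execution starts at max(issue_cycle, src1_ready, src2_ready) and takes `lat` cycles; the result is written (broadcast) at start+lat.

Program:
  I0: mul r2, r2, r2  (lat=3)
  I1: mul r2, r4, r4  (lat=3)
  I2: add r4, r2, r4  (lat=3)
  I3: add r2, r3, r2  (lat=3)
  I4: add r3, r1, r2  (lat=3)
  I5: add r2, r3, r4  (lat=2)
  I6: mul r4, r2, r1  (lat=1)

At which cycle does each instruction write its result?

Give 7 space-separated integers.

Answer: 4 5 8 8 11 13 14

Derivation:
I0 mul r2: issue@1 deps=(None,None) exec_start@1 write@4
I1 mul r2: issue@2 deps=(None,None) exec_start@2 write@5
I2 add r4: issue@3 deps=(1,None) exec_start@5 write@8
I3 add r2: issue@4 deps=(None,1) exec_start@5 write@8
I4 add r3: issue@5 deps=(None,3) exec_start@8 write@11
I5 add r2: issue@6 deps=(4,2) exec_start@11 write@13
I6 mul r4: issue@7 deps=(5,None) exec_start@13 write@14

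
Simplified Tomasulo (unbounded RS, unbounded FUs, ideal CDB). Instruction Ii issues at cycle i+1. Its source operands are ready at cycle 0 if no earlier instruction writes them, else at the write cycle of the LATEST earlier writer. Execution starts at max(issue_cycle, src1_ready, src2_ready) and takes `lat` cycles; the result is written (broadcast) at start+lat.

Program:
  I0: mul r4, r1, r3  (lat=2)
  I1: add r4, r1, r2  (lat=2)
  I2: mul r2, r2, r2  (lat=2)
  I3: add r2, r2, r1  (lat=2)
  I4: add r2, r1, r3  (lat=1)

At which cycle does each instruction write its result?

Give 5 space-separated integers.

I0 mul r4: issue@1 deps=(None,None) exec_start@1 write@3
I1 add r4: issue@2 deps=(None,None) exec_start@2 write@4
I2 mul r2: issue@3 deps=(None,None) exec_start@3 write@5
I3 add r2: issue@4 deps=(2,None) exec_start@5 write@7
I4 add r2: issue@5 deps=(None,None) exec_start@5 write@6

Answer: 3 4 5 7 6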